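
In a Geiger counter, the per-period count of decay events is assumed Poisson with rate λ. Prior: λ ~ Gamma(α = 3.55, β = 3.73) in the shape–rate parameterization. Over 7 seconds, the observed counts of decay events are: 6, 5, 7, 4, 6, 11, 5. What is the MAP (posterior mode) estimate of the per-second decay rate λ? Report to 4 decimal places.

4.3383

With a Gamma(shape α, rate β) prior, the Poisson likelihood is conjugate: the posterior is Gamma(α + ΣXᵢ, β + n).
Sum of counts S = 44 over n = 7 seconds.
Posterior: Gamma(α+S, β+n) = Gamma(3.55+44, 3.73+7) = Gamma(47.55, 10.73).
Mode of Gamma(α,β) for α≥1 is (α−1)/β = 46.55/10.73 = 4.3383.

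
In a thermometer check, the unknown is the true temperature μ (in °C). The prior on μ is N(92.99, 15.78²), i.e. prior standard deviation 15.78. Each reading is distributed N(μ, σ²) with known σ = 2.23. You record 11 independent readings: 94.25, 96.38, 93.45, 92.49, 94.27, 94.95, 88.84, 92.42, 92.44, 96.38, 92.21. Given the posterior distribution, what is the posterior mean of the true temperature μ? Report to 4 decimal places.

For Normal data with known variance σ², a Normal(μ₀, σ₀²) prior on μ is conjugate. Posterior precision = 1/σ₀² + n/σ²; posterior mean is the precision-weighted average of μ₀ and x̄.
Σxᵢ = 94.25 + 96.38 + 93.45 + 92.49 + 94.27 + 94.95 + 88.84 + 92.42 + 92.44 + 96.38 + 92.21 = 1028.08, so n·x̄ = 1028.08.
σ₀² = 15.78² = 249.0084, σ² = 2.23² = 4.9729; σ² + n·σ₀² = 4.9729 + 11·249.0084 = 2744.0653.
Posterior mean = (μ₀/σ₀² + n·x̄/σ²)/(1/σ₀² + n/σ²) = (σ²·μ₀ + σ₀²·n·x̄)/(σ² + n·σ₀²) = (4.9729·92.99 + 249.0084·1028.08)/2744.0653 = 256462.985843/2744.0653 = 93.4610.

93.4610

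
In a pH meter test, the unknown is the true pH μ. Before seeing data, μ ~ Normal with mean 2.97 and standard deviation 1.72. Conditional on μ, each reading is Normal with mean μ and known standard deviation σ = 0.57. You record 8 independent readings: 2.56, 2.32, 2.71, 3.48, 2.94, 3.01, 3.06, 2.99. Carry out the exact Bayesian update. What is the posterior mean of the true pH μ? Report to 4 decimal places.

2.8849

For Normal data with known variance σ², a Normal(μ₀, σ₀²) prior on μ is conjugate. Posterior precision = 1/σ₀² + n/σ²; posterior mean is the precision-weighted average of μ₀ and x̄.
Σxᵢ = 2.56 + 2.32 + 2.71 + 3.48 + 2.94 + 3.01 + 3.06 + 2.99 = 23.07, so n·x̄ = 23.07.
σ₀² = 1.72² = 2.9584, σ² = 0.57² = 0.3249; σ² + n·σ₀² = 0.3249 + 8·2.9584 = 23.9921.
Posterior mean = (μ₀/σ₀² + n·x̄/σ²)/(1/σ₀² + n/σ²) = (σ²·μ₀ + σ₀²·n·x̄)/(σ² + n·σ₀²) = (0.3249·2.97 + 2.9584·23.07)/23.9921 = 69.215241/23.9921 = 2.8849.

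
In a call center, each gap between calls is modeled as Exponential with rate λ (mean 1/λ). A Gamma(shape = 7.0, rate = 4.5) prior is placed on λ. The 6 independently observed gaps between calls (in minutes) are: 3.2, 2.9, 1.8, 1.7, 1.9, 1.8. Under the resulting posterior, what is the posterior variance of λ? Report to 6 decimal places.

With a Gamma(shape α, rate β) prior on the exponential rate λ, the posterior after n observations with total T = Σxᵢ is Gamma(α+n, β+T).
Sum of observations T = 13.3 minutes; n = 6.
Posterior: Gamma(7.0+6, 4.5+13.3) = Gamma(13.0, 17.8).
Var = α/β² = 0.041030.

0.041030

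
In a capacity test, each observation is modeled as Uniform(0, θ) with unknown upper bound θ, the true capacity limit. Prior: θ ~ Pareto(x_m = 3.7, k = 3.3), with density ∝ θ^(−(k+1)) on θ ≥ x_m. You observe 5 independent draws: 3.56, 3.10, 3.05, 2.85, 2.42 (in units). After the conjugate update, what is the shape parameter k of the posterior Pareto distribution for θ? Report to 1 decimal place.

A Pareto(scale x_m, shape k) prior on the upper bound θ of Uniform(0, θ) is conjugate: posterior is Pareto(max(x_m, max xᵢ), k + n).
Sample maximum = 3.56; prior scale x_m = 3.7 → posterior scale = max = 3.70.
Posterior shape = 3.3 + 5 = 8.3.
Posterior shape k = 8.3.

8.3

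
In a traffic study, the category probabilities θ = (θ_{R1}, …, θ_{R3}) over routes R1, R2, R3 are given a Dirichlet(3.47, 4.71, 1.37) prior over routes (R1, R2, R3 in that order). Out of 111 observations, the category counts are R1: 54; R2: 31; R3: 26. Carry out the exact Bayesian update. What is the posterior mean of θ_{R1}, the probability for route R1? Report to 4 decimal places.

The Dirichlet prior is conjugate to the Multinomial likelihood: each posterior αⱼ = prior αⱼ + observed count nⱼ.
Posterior concentration: (57.47, 35.71, 27.37), total = 120.55.
E[θ_{R1}|data] = α_{R1}/Σα = 57.47/120.55 = 0.4767.

0.4767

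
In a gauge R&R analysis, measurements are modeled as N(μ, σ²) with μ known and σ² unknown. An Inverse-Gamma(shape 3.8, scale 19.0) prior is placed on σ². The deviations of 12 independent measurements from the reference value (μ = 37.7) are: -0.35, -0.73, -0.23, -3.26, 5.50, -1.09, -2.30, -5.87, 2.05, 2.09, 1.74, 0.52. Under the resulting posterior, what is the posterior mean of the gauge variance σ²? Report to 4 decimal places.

7.5221

With known mean μ and an Inverse-Gamma(α, β) prior on σ², the Normal likelihood is conjugate: posterior is Inv-Gamma(α + n/2, β + Σ(xᵢ−μ)²/2).
Σ(xᵢ−μ)² = (-0.35)² + (-0.73)² + (-0.23)² + (-3.26)² + (5.50)² + (-1.09)² + (-2.30)² + (-5.87)² + (2.05)² + (2.09)² + (1.74)² + (0.52)² = 94.3895.
Posterior: Inv-Gamma(3.8 + 12/2, 19.0 + 94.3895/2) = Inv-Gamma(9.80, 66.19475).
E[σ²|data] = β/(α−1) = 66.19475/8.80 = 7.5221.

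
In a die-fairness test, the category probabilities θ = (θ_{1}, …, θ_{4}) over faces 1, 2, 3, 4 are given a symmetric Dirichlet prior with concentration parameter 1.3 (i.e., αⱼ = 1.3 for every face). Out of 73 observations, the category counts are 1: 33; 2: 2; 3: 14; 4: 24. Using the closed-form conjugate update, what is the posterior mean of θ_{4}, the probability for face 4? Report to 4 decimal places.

The Dirichlet prior is conjugate to the Multinomial likelihood: each posterior αⱼ = prior αⱼ + observed count nⱼ.
Posterior concentration: (34.3, 3.3, 15.3, 25.3), total = 78.2.
E[θ_{4}|data] = α_{4}/Σα = 25.3/78.2 = 0.3235.

0.3235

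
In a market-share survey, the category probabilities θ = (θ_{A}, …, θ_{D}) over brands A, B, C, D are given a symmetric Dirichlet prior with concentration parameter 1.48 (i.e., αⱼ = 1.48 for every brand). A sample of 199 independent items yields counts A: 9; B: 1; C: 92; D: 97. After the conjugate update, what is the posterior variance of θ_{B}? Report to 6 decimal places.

0.000058

The Dirichlet prior is conjugate to the Multinomial likelihood: each posterior αⱼ = prior αⱼ + observed count nⱼ.
Posterior concentration: (10.48, 2.48, 93.48, 98.48), total = 204.92.
Var[θ_j] = α_j(Σα−α_j)/((Σα)²(Σα+1)) = 2.48·202.44/(204.92²·205.92) = 0.000058.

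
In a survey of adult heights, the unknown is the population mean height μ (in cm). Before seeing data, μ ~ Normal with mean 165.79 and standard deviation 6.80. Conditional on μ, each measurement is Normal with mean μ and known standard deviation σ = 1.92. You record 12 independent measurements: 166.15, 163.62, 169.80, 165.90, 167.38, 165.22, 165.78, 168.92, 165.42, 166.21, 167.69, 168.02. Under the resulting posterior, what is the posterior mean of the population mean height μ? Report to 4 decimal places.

For Normal data with known variance σ², a Normal(μ₀, σ₀²) prior on μ is conjugate. Posterior precision = 1/σ₀² + n/σ²; posterior mean is the precision-weighted average of μ₀ and x̄.
Σxᵢ = 166.15 + 163.62 + 169.80 + 165.90 + 167.38 + 165.22 + 165.78 + 168.92 + 165.42 + 166.21 + 167.69 + 168.02 = 2000.11, so n·x̄ = 2000.11.
σ₀² = 6.80² = 46.24, σ² = 1.92² = 3.6864; σ² + n·σ₀² = 3.6864 + 12·46.24 = 558.5664.
Posterior mean = (μ₀/σ₀² + n·x̄/σ²)/(1/σ₀² + n/σ²) = (σ²·μ₀ + σ₀²·n·x̄)/(σ² + n·σ₀²) = (3.6864·165.79 + 46.24·2000.11)/558.5664 = 93096.254656/558.5664 = 166.6700.

166.6700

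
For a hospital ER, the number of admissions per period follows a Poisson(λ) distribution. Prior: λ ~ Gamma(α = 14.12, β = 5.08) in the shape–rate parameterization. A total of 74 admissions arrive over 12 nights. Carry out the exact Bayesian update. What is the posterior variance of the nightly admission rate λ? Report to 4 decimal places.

0.3021

With a Gamma(shape α, rate β) prior, the Poisson likelihood is conjugate: the posterior is Gamma(α + ΣXᵢ, β + n).
Posterior: Gamma(α+S, β+n) = Gamma(14.12+74, 5.08+12) = Gamma(88.12, 17.08).
Var = α/β² = 88.12/17.08² = 0.3021.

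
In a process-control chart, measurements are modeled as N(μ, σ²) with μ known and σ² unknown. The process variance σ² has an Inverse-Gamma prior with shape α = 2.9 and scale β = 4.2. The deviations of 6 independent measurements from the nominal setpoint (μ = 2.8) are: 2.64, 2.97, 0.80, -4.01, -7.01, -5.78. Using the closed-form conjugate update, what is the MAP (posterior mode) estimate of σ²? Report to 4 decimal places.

With known mean μ and an Inverse-Gamma(α, β) prior on σ², the Normal likelihood is conjugate: posterior is Inv-Gamma(α + n/2, β + Σ(xᵢ−μ)²/2).
Σ(xᵢ−μ)² = (2.64)² + (2.97)² + (0.80)² + (-4.01)² + (-7.01)² + (-5.78)² = 115.0591.
Posterior: Inv-Gamma(2.9 + 6/2, 4.2 + 115.0591/2) = Inv-Gamma(5.90, 61.72955).
Mode = β/(α+1) = 61.72955/6.90 = 8.9463.

8.9463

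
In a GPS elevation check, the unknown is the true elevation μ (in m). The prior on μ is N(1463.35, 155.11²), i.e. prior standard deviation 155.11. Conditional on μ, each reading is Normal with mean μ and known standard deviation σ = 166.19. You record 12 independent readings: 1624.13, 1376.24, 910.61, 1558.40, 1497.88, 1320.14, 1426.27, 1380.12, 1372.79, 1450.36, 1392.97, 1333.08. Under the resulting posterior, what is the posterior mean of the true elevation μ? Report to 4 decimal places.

1393.5894

For Normal data with known variance σ², a Normal(μ₀, σ₀²) prior on μ is conjugate. Posterior precision = 1/σ₀² + n/σ²; posterior mean is the precision-weighted average of μ₀ and x̄.
Σxᵢ = 1624.13 + 1376.24 + 910.61 + 1558.40 + 1497.88 + 1320.14 + 1426.27 + 1380.12 + 1372.79 + 1450.36 + 1392.97 + 1333.08 = 16642.99, so n·x̄ = 16642.99.
σ₀² = 155.11² = 24059.1121, σ² = 166.19² = 27619.1161; σ² + n·σ₀² = 27619.1161 + 12·24059.1121 = 316328.4613.
Posterior mean = (μ₀/σ₀² + n·x̄/σ²)/(1/σ₀² + n/σ²) = (σ²·μ₀ + σ₀²·n·x̄)/(σ² + n·σ₀²) = (27619.1161·1463.35 + 24059.1121·16642.99)/316328.4613 = 440831995.634114/316328.4613 = 1393.5894.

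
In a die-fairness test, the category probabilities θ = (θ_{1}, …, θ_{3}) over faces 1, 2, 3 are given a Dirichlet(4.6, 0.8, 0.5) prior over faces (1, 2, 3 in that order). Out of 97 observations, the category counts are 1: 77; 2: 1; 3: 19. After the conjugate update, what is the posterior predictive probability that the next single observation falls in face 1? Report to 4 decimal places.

The Dirichlet prior is conjugate to the Multinomial likelihood: each posterior αⱼ = prior αⱼ + observed count nⱼ.
Posterior concentration: (81.6, 1.8, 19.5), total = 102.9.
P(next = 1 | data) = α_{1}/Σα = 0.7930.

0.7930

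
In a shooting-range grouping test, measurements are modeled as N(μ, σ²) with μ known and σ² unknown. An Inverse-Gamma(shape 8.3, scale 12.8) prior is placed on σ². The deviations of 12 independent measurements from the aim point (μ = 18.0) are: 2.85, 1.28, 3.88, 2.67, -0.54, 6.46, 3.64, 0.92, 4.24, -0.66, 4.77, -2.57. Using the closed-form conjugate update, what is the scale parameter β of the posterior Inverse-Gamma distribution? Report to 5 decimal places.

80.71720

With known mean μ and an Inverse-Gamma(α, β) prior on σ², the Normal likelihood is conjugate: posterior is Inv-Gamma(α + n/2, β + Σ(xᵢ−μ)²/2).
Σ(xᵢ−μ)² = (2.85)² + (1.28)² + (3.88)² + (2.67)² + (-0.54)² + (6.46)² + (3.64)² + (0.92)² + (4.24)² + (-0.66)² + (4.77)² + (-2.57)² = 135.8344.
Posterior: Inv-Gamma(8.3 + 12/2, 12.8 + 135.8344/2) = Inv-Gamma(14.30, 80.71720).
Posterior β = 80.71720.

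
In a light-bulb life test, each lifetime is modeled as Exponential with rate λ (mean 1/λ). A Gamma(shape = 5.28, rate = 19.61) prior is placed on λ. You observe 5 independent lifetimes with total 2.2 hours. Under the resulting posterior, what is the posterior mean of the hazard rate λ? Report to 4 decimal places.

0.4713

With a Gamma(shape α, rate β) prior on the exponential rate λ, the posterior after n observations with total T = Σxᵢ is Gamma(α+n, β+T).
Posterior: Gamma(5.28+5, 19.61+2.2) = Gamma(10.28, 21.81).
Posterior mean of λ = α/β = 10.28/21.81 = 0.4713.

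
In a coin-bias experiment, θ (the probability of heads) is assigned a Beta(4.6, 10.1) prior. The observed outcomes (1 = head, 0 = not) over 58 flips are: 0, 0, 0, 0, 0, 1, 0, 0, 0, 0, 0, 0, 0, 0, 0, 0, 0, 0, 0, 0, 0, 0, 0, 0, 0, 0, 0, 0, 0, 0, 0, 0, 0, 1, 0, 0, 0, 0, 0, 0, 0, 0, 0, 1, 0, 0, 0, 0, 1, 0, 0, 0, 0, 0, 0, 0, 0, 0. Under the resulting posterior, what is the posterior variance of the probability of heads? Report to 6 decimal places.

0.001415

The Beta prior is conjugate to a Binomial/Bernoulli likelihood; the update adds successes to α and failures to β.
Posterior: Beta(α+k, β+n−k) = Beta(4.6+4, 10.1+54) = Beta(8.6, 64.1).
Var = αβ/((α+β)²(α+β+1)) = 8.6·64.1/(72.7²·73.7) = 0.001415.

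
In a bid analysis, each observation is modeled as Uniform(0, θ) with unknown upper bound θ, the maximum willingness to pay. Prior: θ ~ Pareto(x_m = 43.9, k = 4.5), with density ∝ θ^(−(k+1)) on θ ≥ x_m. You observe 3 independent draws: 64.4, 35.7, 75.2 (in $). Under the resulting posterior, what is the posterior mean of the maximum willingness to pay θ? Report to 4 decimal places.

A Pareto(scale x_m, shape k) prior on the upper bound θ of Uniform(0, θ) is conjugate: posterior is Pareto(max(x_m, max xᵢ), k + n).
Sample maximum = 75.2; prior scale x_m = 43.9 → posterior scale = max = 75.2.
Posterior shape = 4.5 + 3 = 7.5.
E[θ|data] = k·x_m/(k−1) = 7.5·75.2/6.5 = 86.7692.

86.7692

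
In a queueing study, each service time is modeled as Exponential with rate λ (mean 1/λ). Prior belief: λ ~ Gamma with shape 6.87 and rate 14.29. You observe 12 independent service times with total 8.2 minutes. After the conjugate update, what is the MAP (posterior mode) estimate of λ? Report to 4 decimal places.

0.7946

With a Gamma(shape α, rate β) prior on the exponential rate λ, the posterior after n observations with total T = Σxᵢ is Gamma(α+n, β+T).
Posterior: Gamma(6.87+12, 14.29+8.2) = Gamma(18.87, 22.49).
Mode = (α−1)/β = 0.7946.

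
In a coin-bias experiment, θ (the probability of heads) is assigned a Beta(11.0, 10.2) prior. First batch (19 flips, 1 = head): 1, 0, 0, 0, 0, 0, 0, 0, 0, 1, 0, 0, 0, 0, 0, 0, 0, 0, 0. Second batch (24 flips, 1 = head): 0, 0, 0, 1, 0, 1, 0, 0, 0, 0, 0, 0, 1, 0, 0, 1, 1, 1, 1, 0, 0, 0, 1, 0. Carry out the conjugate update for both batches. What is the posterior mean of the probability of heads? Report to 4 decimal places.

0.3271

The Beta prior is conjugate to a Binomial/Bernoulli likelihood; the update adds successes to α and failures to β.
After batch 1: Beta(11.0+2, 10.2+17) = Beta(13.0, 27.2).
After batch 2: Beta(13.0+8, 27.2+16) = Beta(21.0, 43.2).
Posterior mean = α/(α+β) = 21.0/64.2 = 0.3271.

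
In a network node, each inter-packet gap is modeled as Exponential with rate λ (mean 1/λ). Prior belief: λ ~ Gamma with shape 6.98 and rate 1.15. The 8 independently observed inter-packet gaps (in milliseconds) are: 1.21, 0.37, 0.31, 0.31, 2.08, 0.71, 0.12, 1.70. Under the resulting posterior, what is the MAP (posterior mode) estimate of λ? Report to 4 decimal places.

With a Gamma(shape α, rate β) prior on the exponential rate λ, the posterior after n observations with total T = Σxᵢ is Gamma(α+n, β+T).
Sum of observations T = 6.81 milliseconds; n = 8.
Posterior: Gamma(6.98+8, 1.15+6.81) = Gamma(14.98, 7.96).
Mode = (α−1)/β = 1.7563.

1.7563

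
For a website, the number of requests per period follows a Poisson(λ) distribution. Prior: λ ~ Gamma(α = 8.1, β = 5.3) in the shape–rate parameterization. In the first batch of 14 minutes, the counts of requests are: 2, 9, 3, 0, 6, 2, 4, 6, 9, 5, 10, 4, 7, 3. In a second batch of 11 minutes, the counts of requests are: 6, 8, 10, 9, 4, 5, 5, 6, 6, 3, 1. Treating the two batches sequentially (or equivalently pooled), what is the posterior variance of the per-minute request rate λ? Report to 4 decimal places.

With a Gamma(shape α, rate β) prior, the Poisson likelihood is conjugate: the posterior is Gamma(α + ΣXᵢ, β + n).
Batch 1: sum of counts S = 70 over n = 14 minutes.
After batch 1: Gamma(α+S, β+n) = Gamma(8.1+70, 5.3+14) = Gamma(78.1, 19.3).
Batch 2: sum of counts S = 63 over n = 11 minutes.
After batch 2: Gamma(α+S, β+n) = Gamma(78.1+63, 19.3+11) = Gamma(141.1, 30.3).
Var = α/β² = 141.1/30.3² = 0.1537.

0.1537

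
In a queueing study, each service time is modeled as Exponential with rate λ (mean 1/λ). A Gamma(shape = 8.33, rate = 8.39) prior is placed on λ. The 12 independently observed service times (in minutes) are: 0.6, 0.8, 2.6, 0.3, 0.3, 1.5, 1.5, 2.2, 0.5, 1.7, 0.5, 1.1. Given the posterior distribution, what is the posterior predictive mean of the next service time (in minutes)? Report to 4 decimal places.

1.1376

With a Gamma(shape α, rate β) prior on the exponential rate λ, the posterior after n observations with total T = Σxᵢ is Gamma(α+n, β+T).
Sum of observations T = 13.6 minutes; n = 12.
Posterior: Gamma(8.33+12, 8.39+13.6) = Gamma(20.33, 21.99).
The predictive distribution for the next observation is Lomax; its mean is β/(α−1) = 21.99/19.33 = 1.1376.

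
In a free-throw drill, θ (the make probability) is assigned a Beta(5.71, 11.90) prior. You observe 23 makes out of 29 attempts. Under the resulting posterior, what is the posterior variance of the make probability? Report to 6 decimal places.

0.004969

The Beta prior is conjugate to a Binomial/Bernoulli likelihood; the update adds successes to α and failures to β.
Posterior: Beta(α+k, β+n−k) = Beta(5.71+23, 11.90+6) = Beta(28.71, 17.90).
Var = αβ/((α+β)²(α+β+1)) = 28.71·17.90/(46.61²·47.61) = 0.004969.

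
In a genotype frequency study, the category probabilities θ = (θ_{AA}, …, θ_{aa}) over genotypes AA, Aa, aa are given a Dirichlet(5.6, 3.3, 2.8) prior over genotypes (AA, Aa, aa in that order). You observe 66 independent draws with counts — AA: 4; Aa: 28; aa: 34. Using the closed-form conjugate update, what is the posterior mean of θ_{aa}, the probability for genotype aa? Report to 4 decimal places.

The Dirichlet prior is conjugate to the Multinomial likelihood: each posterior αⱼ = prior αⱼ + observed count nⱼ.
Posterior concentration: (9.6, 31.3, 36.8), total = 77.7.
E[θ_{aa}|data] = α_{aa}/Σα = 36.8/77.7 = 0.4736.

0.4736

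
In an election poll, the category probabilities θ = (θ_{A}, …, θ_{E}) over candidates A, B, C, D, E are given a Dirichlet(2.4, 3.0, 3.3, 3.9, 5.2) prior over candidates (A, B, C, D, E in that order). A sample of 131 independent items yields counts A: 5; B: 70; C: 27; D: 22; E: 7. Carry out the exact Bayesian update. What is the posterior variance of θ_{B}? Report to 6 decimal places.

0.001668

The Dirichlet prior is conjugate to the Multinomial likelihood: each posterior αⱼ = prior αⱼ + observed count nⱼ.
Posterior concentration: (7.4, 73.0, 30.3, 25.9, 12.2), total = 148.8.
Var[θ_j] = α_j(Σα−α_j)/((Σα)²(Σα+1)) = 73.0·75.8/(148.8²·149.8) = 0.001668.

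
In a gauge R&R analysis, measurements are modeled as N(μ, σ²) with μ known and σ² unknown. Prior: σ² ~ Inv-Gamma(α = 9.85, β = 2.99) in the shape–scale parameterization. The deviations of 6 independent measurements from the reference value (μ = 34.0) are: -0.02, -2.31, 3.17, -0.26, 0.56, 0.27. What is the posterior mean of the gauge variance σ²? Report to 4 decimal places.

0.9207

With known mean μ and an Inverse-Gamma(α, β) prior on σ², the Normal likelihood is conjugate: posterior is Inv-Gamma(α + n/2, β + Σ(xᵢ−μ)²/2).
Σ(xᵢ−μ)² = (-0.02)² + (-2.31)² + (3.17)² + (-0.26)² + (0.56)² + (0.27)² = 15.8395.
Posterior: Inv-Gamma(9.85 + 6/2, 2.99 + 15.8395/2) = Inv-Gamma(12.85, 10.90975).
E[σ²|data] = β/(α−1) = 10.90975/11.85 = 0.9207.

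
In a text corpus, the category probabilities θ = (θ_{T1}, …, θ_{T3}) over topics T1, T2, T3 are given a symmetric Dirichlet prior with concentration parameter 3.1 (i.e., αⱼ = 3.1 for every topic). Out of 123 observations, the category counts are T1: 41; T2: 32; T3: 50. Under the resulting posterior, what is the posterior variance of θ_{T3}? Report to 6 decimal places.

0.001802

The Dirichlet prior is conjugate to the Multinomial likelihood: each posterior αⱼ = prior αⱼ + observed count nⱼ.
Posterior concentration: (44.1, 35.1, 53.1), total = 132.3.
Var[θ_j] = α_j(Σα−α_j)/((Σα)²(Σα+1)) = 53.1·79.2/(132.3²·133.3) = 0.001802.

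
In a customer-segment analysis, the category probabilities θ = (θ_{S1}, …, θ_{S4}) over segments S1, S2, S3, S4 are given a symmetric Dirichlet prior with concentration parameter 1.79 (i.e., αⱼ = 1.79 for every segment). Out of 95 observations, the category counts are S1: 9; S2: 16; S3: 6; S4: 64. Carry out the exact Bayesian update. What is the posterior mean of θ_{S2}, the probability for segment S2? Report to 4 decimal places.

The Dirichlet prior is conjugate to the Multinomial likelihood: each posterior αⱼ = prior αⱼ + observed count nⱼ.
Posterior concentration: (10.79, 17.79, 7.79, 65.79), total = 102.16.
E[θ_{S2}|data] = α_{S2}/Σα = 17.79/102.16 = 0.1741.

0.1741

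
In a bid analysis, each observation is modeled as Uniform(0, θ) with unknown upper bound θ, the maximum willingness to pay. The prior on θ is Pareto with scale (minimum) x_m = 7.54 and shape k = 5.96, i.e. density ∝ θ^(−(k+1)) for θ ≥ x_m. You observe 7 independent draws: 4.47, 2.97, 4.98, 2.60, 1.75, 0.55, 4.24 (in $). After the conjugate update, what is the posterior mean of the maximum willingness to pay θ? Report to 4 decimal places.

A Pareto(scale x_m, shape k) prior on the upper bound θ of Uniform(0, θ) is conjugate: posterior is Pareto(max(x_m, max xᵢ), k + n).
Sample maximum = 4.98; prior scale x_m = 7.54 → posterior scale = max = 7.54.
Posterior shape = 5.96 + 7 = 12.96.
E[θ|data] = k·x_m/(k−1) = 12.96·7.54/11.96 = 8.1704.

8.1704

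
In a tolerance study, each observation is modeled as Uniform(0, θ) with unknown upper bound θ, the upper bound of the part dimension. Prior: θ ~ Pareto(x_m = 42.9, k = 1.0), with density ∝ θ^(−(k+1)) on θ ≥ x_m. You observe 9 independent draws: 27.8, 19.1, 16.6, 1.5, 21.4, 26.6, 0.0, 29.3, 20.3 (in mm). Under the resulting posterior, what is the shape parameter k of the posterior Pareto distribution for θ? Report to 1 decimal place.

A Pareto(scale x_m, shape k) prior on the upper bound θ of Uniform(0, θ) is conjugate: posterior is Pareto(max(x_m, max xᵢ), k + n).
Sample maximum = 29.3; prior scale x_m = 42.9 → posterior scale = max = 42.9.
Posterior shape = 1.0 + 9 = 10.0.
Posterior shape k = 10.0.

10.0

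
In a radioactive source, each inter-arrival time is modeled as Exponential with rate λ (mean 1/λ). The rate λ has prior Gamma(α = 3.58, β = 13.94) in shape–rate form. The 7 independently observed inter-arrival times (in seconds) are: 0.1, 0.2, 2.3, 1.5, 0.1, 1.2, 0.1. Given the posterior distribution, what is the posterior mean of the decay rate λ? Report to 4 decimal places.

0.5442

With a Gamma(shape α, rate β) prior on the exponential rate λ, the posterior after n observations with total T = Σxᵢ is Gamma(α+n, β+T).
Sum of observations T = 5.5 seconds; n = 7.
Posterior: Gamma(3.58+7, 13.94+5.5) = Gamma(10.58, 19.44).
Posterior mean of λ = α/β = 10.58/19.44 = 0.5442.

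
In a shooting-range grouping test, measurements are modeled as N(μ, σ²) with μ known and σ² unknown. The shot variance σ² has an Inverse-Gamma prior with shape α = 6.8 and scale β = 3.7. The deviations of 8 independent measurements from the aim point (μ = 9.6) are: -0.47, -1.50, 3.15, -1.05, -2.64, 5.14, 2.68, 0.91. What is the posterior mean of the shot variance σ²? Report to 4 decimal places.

With known mean μ and an Inverse-Gamma(α, β) prior on σ², the Normal likelihood is conjugate: posterior is Inv-Gamma(α + n/2, β + Σ(xᵢ−μ)²/2).
Σ(xᵢ−μ)² = (-0.47)² + (-1.50)² + (3.15)² + (-1.05)² + (-2.64)² + (5.14)² + (2.68)² + (0.91)² = 54.8956.
Posterior: Inv-Gamma(6.8 + 8/2, 3.7 + 54.8956/2) = Inv-Gamma(10.80, 31.14780).
E[σ²|data] = β/(α−1) = 31.14780/9.80 = 3.1783.

3.1783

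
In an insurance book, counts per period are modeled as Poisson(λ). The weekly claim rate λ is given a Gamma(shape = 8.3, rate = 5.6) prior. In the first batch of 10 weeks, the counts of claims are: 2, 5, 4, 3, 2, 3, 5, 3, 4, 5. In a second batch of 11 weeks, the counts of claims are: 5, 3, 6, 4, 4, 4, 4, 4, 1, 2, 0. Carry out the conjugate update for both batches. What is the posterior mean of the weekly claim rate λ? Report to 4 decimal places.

3.0564

With a Gamma(shape α, rate β) prior, the Poisson likelihood is conjugate: the posterior is Gamma(α + ΣXᵢ, β + n).
Batch 1: sum of counts S = 36 over n = 10 weeks.
After batch 1: Gamma(α+S, β+n) = Gamma(8.3+36, 5.6+10) = Gamma(44.3, 15.6).
Batch 2: sum of counts S = 37 over n = 11 weeks.
After batch 2: Gamma(α+S, β+n) = Gamma(44.3+37, 15.6+11) = Gamma(81.3, 26.6).
Posterior mean = α/β = 81.3/26.6 = 3.0564.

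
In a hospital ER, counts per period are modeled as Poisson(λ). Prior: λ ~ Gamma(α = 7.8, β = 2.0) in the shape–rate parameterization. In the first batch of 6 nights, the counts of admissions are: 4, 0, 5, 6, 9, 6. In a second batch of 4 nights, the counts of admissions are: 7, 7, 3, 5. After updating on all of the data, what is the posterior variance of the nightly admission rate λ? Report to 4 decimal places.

0.4153

With a Gamma(shape α, rate β) prior, the Poisson likelihood is conjugate: the posterior is Gamma(α + ΣXᵢ, β + n).
Batch 1: sum of counts S = 30 over n = 6 nights.
After batch 1: Gamma(α+S, β+n) = Gamma(7.8+30, 2.0+6) = Gamma(37.8, 8.0).
Batch 2: sum of counts S = 22 over n = 4 nights.
After batch 2: Gamma(α+S, β+n) = Gamma(37.8+22, 8.0+4) = Gamma(59.8, 12.0).
Var = α/β² = 59.8/12.0² = 0.4153.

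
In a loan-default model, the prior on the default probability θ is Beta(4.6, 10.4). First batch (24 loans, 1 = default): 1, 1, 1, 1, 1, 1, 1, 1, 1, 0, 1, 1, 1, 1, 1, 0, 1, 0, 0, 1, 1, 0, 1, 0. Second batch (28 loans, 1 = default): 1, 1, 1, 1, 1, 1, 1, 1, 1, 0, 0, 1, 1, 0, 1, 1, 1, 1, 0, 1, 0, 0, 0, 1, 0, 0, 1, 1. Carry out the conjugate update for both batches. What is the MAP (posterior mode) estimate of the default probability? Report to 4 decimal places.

0.6246

The Beta prior is conjugate to a Binomial/Bernoulli likelihood; the update adds successes to α and failures to β.
After batch 1: Beta(4.6+18, 10.4+6) = Beta(22.6, 16.4).
After batch 2: Beta(22.6+19, 16.4+9) = Beta(41.6, 25.4).
Mode of Beta(a,b) for a,b>1 is (a−1)/(a+b−2) = 40.6/65.0 = 0.6246.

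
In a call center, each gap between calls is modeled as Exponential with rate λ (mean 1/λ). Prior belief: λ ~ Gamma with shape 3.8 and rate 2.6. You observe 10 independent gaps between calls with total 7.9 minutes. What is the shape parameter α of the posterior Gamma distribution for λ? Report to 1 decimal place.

With a Gamma(shape α, rate β) prior on the exponential rate λ, the posterior after n observations with total T = Σxᵢ is Gamma(α+n, β+T).
Posterior: Gamma(3.8+10, 2.6+7.9) = Gamma(13.8, 10.5).
Posterior α = 13.8.

13.8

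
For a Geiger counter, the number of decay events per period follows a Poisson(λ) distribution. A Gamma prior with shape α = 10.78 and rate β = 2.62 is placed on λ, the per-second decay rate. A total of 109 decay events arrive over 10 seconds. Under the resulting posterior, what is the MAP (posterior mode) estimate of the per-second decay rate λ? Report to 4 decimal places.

With a Gamma(shape α, rate β) prior, the Poisson likelihood is conjugate: the posterior is Gamma(α + ΣXᵢ, β + n).
Posterior: Gamma(α+S, β+n) = Gamma(10.78+109, 2.62+10) = Gamma(119.78, 12.62).
Mode of Gamma(α,β) for α≥1 is (α−1)/β = 118.78/12.62 = 9.4120.

9.4120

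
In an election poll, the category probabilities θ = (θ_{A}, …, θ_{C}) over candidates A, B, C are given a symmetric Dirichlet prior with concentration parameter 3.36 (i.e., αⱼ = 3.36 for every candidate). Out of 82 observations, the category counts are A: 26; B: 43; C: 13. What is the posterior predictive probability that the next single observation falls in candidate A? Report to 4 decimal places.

The Dirichlet prior is conjugate to the Multinomial likelihood: each posterior αⱼ = prior αⱼ + observed count nⱼ.
Posterior concentration: (29.36, 46.36, 16.36), total = 92.08.
P(next = A | data) = α_{A}/Σα = 0.3189.

0.3189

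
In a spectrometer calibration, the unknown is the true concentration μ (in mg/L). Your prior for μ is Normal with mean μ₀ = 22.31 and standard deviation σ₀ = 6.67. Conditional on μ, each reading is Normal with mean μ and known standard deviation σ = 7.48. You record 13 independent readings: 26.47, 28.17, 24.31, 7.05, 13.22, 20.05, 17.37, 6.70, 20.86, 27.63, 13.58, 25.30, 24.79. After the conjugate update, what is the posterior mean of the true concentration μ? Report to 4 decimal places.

19.8881

For Normal data with known variance σ², a Normal(μ₀, σ₀²) prior on μ is conjugate. Posterior precision = 1/σ₀² + n/σ²; posterior mean is the precision-weighted average of μ₀ and x̄.
Σxᵢ = 26.47 + 28.17 + 24.31 + 7.05 + 13.22 + 20.05 + 17.37 + 6.70 + 20.86 + 27.63 + 13.58 + 25.30 + 24.79 = 255.5, so n·x̄ = 255.5.
σ₀² = 6.67² = 44.4889, σ² = 7.48² = 55.9504; σ² + n·σ₀² = 55.9504 + 13·44.4889 = 634.3061.
Posterior mean = (μ₀/σ₀² + n·x̄/σ²)/(1/σ₀² + n/σ²) = (σ²·μ₀ + σ₀²·n·x̄)/(σ² + n·σ₀²) = (55.9504·22.31 + 44.4889·255.5)/634.3061 = 12615.167374/634.3061 = 19.8881.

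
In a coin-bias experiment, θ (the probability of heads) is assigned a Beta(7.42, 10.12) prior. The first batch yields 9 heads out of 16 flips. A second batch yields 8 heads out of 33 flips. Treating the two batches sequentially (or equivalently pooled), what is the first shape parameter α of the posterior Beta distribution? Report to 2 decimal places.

The Beta prior is conjugate to a Binomial/Bernoulli likelihood; the update adds successes to α and failures to β.
After batch 1: Beta(7.42+9, 10.12+7) = Beta(16.42, 17.12).
After batch 2: Beta(16.42+8, 17.12+25) = Beta(24.42, 42.12).
Posterior α = 24.42.

24.42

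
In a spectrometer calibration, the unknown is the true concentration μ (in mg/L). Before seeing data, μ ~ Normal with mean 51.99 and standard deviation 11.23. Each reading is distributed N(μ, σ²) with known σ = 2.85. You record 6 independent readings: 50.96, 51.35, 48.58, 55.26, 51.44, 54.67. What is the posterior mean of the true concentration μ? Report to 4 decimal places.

For Normal data with known variance σ², a Normal(μ₀, σ₀²) prior on μ is conjugate. Posterior precision = 1/σ₀² + n/σ²; posterior mean is the precision-weighted average of μ₀ and x̄.
Σxᵢ = 50.96 + 51.35 + 48.58 + 55.26 + 51.44 + 54.67 = 312.26, so n·x̄ = 312.26.
σ₀² = 11.23² = 126.1129, σ² = 2.85² = 8.1225; σ² + n·σ₀² = 8.1225 + 6·126.1129 = 764.7999.
Posterior mean = (μ₀/σ₀² + n·x̄/σ²)/(1/σ₀² + n/σ²) = (σ²·μ₀ + σ₀²·n·x̄)/(σ² + n·σ₀²) = (8.1225·51.99 + 126.1129·312.26)/764.7999 = 39802.302929/764.7999 = 52.0428.

52.0428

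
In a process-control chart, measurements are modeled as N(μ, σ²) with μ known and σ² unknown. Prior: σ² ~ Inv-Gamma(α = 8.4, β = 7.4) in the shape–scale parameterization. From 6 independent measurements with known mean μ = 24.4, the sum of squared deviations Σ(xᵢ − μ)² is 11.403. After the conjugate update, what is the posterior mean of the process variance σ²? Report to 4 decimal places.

With known mean μ and an Inverse-Gamma(α, β) prior on σ², the Normal likelihood is conjugate: posterior is Inv-Gamma(α + n/2, β + Σ(xᵢ−μ)²/2).
Posterior: Inv-Gamma(8.4 + 6/2, 7.4 + 11.403/2) = Inv-Gamma(11.40, 13.1015).
E[σ²|data] = β/(α−1) = 13.1015/10.40 = 1.2598.

1.2598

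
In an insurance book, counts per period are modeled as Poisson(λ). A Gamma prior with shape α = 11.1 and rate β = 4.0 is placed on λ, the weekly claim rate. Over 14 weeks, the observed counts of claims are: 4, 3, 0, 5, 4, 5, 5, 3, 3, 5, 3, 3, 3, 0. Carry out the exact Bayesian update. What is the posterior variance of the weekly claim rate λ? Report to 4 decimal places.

0.1762

With a Gamma(shape α, rate β) prior, the Poisson likelihood is conjugate: the posterior is Gamma(α + ΣXᵢ, β + n).
Sum of counts S = 46 over n = 14 weeks.
Posterior: Gamma(α+S, β+n) = Gamma(11.1+46, 4.0+14) = Gamma(57.1, 18.0).
Var = α/β² = 57.1/18.0² = 0.1762.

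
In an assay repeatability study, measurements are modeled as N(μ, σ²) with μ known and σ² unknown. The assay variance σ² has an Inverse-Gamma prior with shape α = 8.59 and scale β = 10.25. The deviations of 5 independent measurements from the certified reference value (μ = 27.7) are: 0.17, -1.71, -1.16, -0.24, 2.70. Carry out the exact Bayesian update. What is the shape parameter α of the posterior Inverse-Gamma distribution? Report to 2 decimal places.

11.09

With known mean μ and an Inverse-Gamma(α, β) prior on σ², the Normal likelihood is conjugate: posterior is Inv-Gamma(α + n/2, β + Σ(xᵢ−μ)²/2).
Σ(xᵢ−μ)² = (0.17)² + (-1.71)² + (-1.16)² + (-0.24)² + (2.70)² = 11.6462.
Posterior: Inv-Gamma(8.59 + 5/2, 10.25 + 11.6462/2) = Inv-Gamma(11.09, 16.07310).
Posterior α = 11.09.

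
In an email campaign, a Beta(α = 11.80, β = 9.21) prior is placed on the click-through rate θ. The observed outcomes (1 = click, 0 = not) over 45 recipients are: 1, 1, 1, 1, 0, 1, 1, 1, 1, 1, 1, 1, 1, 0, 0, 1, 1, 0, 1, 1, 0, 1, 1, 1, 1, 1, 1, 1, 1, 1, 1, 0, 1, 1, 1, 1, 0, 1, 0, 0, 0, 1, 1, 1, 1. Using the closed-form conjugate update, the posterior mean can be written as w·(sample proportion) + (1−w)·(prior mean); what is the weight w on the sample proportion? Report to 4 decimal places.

The Beta prior is conjugate to a Binomial/Bernoulli likelihood; the update adds successes to α and failures to β.
Posterior mean = (α₀+k)/(α₀+β₀+n) = [n/(α₀+β₀+n)]·(k/n) + [(α₀+β₀)/(α₀+β₀+n)]·α₀/(α₀+β₀), so only n and the prior enter the weight.
The weight on the data is w = n/(α₀+β₀+n) = 45/(11.80+9.21+45) = 45/66.01 = 0.6817.

0.6817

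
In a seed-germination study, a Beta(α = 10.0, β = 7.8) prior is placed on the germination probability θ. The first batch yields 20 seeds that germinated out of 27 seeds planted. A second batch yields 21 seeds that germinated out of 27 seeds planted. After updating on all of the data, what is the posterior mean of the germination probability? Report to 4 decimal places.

The Beta prior is conjugate to a Binomial/Bernoulli likelihood; the update adds successes to α and failures to β.
After batch 1: Beta(10.0+20, 7.8+7) = Beta(30.0, 14.8).
After batch 2: Beta(30.0+21, 14.8+6) = Beta(51.0, 20.8).
Posterior mean = α/(α+β) = 51.0/71.8 = 0.7103.

0.7103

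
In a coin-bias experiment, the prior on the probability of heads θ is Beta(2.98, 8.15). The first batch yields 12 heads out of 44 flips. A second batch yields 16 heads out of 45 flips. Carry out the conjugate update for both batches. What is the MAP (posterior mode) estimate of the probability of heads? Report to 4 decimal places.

The Beta prior is conjugate to a Binomial/Bernoulli likelihood; the update adds successes to α and failures to β.
After batch 1: Beta(2.98+12, 8.15+32) = Beta(14.98, 40.15).
After batch 2: Beta(14.98+16, 40.15+29) = Beta(30.98, 69.15).
Mode of Beta(a,b) for a,b>1 is (a−1)/(a+b−2) = 29.98/98.13 = 0.3055.

0.3055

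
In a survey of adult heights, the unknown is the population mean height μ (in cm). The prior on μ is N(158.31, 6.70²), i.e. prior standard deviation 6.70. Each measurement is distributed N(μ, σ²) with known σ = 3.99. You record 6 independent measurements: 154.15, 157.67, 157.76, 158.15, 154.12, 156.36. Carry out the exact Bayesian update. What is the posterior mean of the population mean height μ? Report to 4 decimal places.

156.4767

For Normal data with known variance σ², a Normal(μ₀, σ₀²) prior on μ is conjugate. Posterior precision = 1/σ₀² + n/σ²; posterior mean is the precision-weighted average of μ₀ and x̄.
Σxᵢ = 154.15 + 157.67 + 157.76 + 158.15 + 154.12 + 156.36 = 938.21, so n·x̄ = 938.21.
σ₀² = 6.70² = 44.89, σ² = 3.99² = 15.9201; σ² + n·σ₀² = 15.9201 + 6·44.89 = 285.2601.
Posterior mean = (μ₀/σ₀² + n·x̄/σ²)/(1/σ₀² + n/σ²) = (σ²·μ₀ + σ₀²·n·x̄)/(σ² + n·σ₀²) = (15.9201·158.31 + 44.89·938.21)/285.2601 = 44636.557931/285.2601 = 156.4767.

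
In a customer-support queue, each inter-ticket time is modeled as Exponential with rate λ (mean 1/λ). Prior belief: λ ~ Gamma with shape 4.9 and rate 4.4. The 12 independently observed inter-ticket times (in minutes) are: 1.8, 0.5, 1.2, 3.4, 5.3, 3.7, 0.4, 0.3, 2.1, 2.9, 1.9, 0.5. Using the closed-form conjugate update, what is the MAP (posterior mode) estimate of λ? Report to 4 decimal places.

0.5599

With a Gamma(shape α, rate β) prior on the exponential rate λ, the posterior after n observations with total T = Σxᵢ is Gamma(α+n, β+T).
Sum of observations T = 24.0 minutes; n = 12.
Posterior: Gamma(4.9+12, 4.4+24.0) = Gamma(16.9, 28.4).
Mode = (α−1)/β = 0.5599.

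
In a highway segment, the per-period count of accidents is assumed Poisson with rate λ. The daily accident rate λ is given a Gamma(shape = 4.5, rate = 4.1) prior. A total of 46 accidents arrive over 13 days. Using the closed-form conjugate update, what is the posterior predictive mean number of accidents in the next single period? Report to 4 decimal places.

2.9532

With a Gamma(shape α, rate β) prior, the Poisson likelihood is conjugate: the posterior is Gamma(α + ΣXᵢ, β + n).
Posterior: Gamma(α+S, β+n) = Gamma(4.5+46, 4.1+13) = Gamma(50.5, 17.1).
The predictive distribution for one future period is NegBinom with mean α/β = 2.9532.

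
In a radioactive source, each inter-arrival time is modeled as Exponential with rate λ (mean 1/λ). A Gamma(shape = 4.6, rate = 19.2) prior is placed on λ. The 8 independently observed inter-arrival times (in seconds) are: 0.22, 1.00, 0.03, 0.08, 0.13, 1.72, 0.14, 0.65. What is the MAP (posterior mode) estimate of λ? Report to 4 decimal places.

With a Gamma(shape α, rate β) prior on the exponential rate λ, the posterior after n observations with total T = Σxᵢ is Gamma(α+n, β+T).
Sum of observations T = 3.97 seconds; n = 8.
Posterior: Gamma(4.6+8, 19.2+3.97) = Gamma(12.6, 23.17).
Mode = (α−1)/β = 0.5006.

0.5006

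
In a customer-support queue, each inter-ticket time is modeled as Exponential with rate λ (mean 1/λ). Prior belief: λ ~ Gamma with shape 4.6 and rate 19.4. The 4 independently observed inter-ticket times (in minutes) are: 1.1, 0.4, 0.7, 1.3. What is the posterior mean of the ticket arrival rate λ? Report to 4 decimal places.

With a Gamma(shape α, rate β) prior on the exponential rate λ, the posterior after n observations with total T = Σxᵢ is Gamma(α+n, β+T).
Sum of observations T = 3.5 minutes; n = 4.
Posterior: Gamma(4.6+4, 19.4+3.5) = Gamma(8.6, 22.9).
Posterior mean of λ = α/β = 8.6/22.9 = 0.3755.

0.3755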